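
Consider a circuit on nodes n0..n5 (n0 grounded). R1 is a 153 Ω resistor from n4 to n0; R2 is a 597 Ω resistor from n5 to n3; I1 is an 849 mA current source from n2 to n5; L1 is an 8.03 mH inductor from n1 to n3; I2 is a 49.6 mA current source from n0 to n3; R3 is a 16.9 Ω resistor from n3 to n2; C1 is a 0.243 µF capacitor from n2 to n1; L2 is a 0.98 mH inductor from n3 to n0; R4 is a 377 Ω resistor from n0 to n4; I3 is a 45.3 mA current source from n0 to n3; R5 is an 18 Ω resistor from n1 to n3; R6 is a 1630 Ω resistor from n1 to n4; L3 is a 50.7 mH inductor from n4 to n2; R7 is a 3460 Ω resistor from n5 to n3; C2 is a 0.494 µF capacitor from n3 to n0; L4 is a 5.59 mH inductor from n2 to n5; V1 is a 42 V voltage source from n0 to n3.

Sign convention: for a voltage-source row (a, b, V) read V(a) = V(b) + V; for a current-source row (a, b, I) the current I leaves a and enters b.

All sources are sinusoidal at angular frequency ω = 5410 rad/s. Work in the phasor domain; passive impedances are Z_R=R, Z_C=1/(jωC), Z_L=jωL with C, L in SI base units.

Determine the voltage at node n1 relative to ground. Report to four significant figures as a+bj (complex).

MNA unknowns: 5 node voltages V₁..V_5 plus 1 source current (V1)
R1: Y=0.006536+0.000j on G[4,0]
R2: Y=0.001675+0.000j on G[5,3]
I1: z[2]−=0.849, z[5]+=0.849
L1: Y=0.000-0.02302j on G[1,3]
I2: z[0]−=0.0496, z[3]+=0.0496
R3: Y=0.05917+0.000j on G[3,2]
C1: Y=0.000+0.001315j on G[2,1]
L2: Y=0.000-0.1886j on G[3,0]
R4: Y=0.002653+0.000j on G[0,4]
I3: z[0]−=0.0453, z[3]+=0.0453
R5: Y=0.05556+0.000j on G[1,3]
R6: Y=0.0006135+0.000j on G[1,4]
L3: Y=0.000-0.003646j on G[4,2]
R7: Y=0.0002890+0.000j on G[5,3]
C2: Y=0.000+0.002673j on G[3,0]
L4: Y=0.000-0.03307j on G[2,5]
V1: row V0−V3=42, i_V1 at 0,3
solve → V1=-41.67+0.2789j, V2=-41.21-2.798j, V3=-42.00+0.000j, V4=-8.220+12.29j, V5=-39.86+22.75j
aux → i_V1=-0.1704+7.923j

-41.67+0.2789j V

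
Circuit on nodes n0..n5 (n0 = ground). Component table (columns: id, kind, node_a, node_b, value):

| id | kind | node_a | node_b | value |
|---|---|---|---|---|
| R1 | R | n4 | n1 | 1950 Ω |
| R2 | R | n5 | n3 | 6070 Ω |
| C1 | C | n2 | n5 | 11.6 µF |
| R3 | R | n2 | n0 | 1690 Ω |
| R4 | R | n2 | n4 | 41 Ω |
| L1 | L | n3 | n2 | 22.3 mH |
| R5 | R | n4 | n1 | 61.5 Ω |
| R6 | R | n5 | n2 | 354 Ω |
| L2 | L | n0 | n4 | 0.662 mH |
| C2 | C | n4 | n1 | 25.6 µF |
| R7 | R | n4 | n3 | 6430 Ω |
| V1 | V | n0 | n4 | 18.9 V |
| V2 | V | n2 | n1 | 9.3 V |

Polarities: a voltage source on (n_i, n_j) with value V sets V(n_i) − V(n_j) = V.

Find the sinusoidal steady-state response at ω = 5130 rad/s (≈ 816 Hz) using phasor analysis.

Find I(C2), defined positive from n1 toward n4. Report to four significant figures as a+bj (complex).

-0.2020-0.06445j A

MNA unknowns: 5 node voltages V₁..V_5 plus 2 source currents (V1, V2)
R1: Y=0.0005128+0.000j on G[4,1]
R2: Y=0.0001647+0.000j on G[5,3]
C1: Y=0.000+0.05951j on G[2,5]
R3: Y=0.0005917+0.000j on G[2,0]
R4: Y=0.02439+0.000j on G[2,4]
L1: Y=0.000-0.008741j on G[3,2]
R5: Y=0.01626+0.000j on G[4,1]
R6: Y=0.002825+0.000j on G[5,2]
L2: Y=0.000-0.2945j on G[0,4]
C2: Y=0.000+0.1313j on G[4,1]
R7: Y=0.0001555+0.000j on G[4,3]
V1: row V0−V4=18.9, i_V1 at 0,4
V2: row V2−V1=9.3, i_V2 at 2,1
solve → V1=-19.39+1.538j, V2=-10.09+1.538j, V3=-10.07+1.381j, V4=-18.90+0.000j, V5=-10.09+1.538j
aux → i_V1=-0.005971+5.566j, i_V2=-0.2103-0.03865j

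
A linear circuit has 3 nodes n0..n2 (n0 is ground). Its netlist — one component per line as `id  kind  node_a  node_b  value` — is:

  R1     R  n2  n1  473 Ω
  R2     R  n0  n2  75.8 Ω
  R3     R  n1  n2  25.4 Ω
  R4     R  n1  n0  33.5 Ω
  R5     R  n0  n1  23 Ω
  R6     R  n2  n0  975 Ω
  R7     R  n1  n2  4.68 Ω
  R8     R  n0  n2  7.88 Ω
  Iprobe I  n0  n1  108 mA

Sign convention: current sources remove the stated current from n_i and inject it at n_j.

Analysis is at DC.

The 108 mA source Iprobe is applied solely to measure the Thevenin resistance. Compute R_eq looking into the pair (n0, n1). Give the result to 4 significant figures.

R_eq = 6.090 Ω

MNA unknowns: 2 node voltages V₁..V_2
R1: Y=0.002114 on G[2,1]
R2: Y=0.01319 on G[0,2]
R3: Y=0.03937 on G[1,2]
R4: Y=0.02985 on G[1,0]
R5: Y=0.04348 on G[0,1]
R6: Y=0.001026 on G[2,0]
R7: Y=0.2137 on G[1,2]
R8: Y=0.1269 on G[0,2]
Iprobe: z[0]−=0.108, z[1]+=0.108
solve → V1=0.6578, V2=0.4235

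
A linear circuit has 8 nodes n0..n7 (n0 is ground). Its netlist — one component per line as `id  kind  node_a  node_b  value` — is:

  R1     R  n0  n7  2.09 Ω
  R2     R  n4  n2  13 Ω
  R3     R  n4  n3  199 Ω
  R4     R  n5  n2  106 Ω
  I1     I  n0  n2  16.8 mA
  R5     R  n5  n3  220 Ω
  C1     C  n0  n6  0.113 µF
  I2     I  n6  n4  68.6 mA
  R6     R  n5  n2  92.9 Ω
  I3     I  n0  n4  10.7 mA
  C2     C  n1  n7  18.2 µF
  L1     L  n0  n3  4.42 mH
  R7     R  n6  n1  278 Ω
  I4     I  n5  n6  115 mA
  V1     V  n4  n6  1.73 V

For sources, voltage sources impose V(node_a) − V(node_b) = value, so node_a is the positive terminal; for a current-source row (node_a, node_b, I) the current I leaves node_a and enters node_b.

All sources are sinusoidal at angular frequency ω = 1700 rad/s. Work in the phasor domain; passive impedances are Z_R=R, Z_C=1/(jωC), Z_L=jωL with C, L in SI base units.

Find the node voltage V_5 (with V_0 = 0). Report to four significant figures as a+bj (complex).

-1.667-0.02324j V

Apply KCL at each of the 7 non-ground nodes and solve the resulting linear system.
Node n1: branches {C2, R7} → V_1 = 0.05611-0.3512j
Node n2: branches {R2, R4, I1, R6} → V_2 = 3.648-0.05646j
Node n3: branches {R3, R5, L1} → V_3 = 0.01220+0.1244j
Node n4: branches {R2, R3, I2, I3, V1} → V_4 = 4.826-0.06518j
Node n5: branches {R4, R5, R6, I4} → V_5 = -1.667-0.02324j
Node n6: branches {C1, I2, R7, I4, V1} → V_6 = 3.096-0.06518j
Node n7: branches {R1, C2} → V_7 = 0.02285+0.002150j
Source currents: i(V1)=-0.03545+0.001624j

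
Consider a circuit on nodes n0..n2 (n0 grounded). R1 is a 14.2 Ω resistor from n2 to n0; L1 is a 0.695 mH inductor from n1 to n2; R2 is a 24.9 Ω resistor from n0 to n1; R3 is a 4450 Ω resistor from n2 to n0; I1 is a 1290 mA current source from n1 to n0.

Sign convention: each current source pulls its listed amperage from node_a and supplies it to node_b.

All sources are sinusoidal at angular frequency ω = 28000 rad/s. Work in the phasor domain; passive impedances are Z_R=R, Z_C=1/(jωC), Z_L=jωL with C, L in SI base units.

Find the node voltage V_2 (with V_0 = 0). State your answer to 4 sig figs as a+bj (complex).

MNA unknowns: 2 node voltages V₁..V_2
R1: Y=0.07042+0.000j on G[2,0]
L1: Y=0.000-0.05139j on G[1,2]
R2: Y=0.04016+0.000j on G[0,1]
R3: Y=0.0002247+0.000j on G[2,0]
I1: z[1]−=1.29, z[0]+=1.29
solve → V1=-15.71-8.175j, V2=-9.326+4.647j

-9.326+4.647j V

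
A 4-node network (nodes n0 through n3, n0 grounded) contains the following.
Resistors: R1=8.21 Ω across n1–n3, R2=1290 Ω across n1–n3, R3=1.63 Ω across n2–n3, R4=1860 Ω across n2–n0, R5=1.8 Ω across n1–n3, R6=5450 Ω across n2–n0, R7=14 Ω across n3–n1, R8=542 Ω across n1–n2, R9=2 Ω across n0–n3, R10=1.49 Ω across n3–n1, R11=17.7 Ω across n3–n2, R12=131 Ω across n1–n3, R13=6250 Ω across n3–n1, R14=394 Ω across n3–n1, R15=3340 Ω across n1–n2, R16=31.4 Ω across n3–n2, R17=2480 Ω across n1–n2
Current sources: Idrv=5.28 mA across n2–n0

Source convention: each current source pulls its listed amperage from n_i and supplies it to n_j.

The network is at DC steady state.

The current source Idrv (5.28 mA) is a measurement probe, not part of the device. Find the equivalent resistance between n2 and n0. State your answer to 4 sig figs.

Apply KCL at each of the 3 non-ground nodes and solve the resulting linear system.
Node n1: branches {R1, R2, R5, R7, R8, R10, R12, R13, R14, R15, R17} → V_1 = -0.01055
Node n2: branches {R3, R4, R6, R8, R11, R15, R16, R17, Idrv} → V_2 = -0.01801
Node n3: branches {R1, R2, R3, R5, R7, R9, R10, R11, R12, R13, R14, R16} → V_3 = -0.01053

R_eq = 3.411 Ω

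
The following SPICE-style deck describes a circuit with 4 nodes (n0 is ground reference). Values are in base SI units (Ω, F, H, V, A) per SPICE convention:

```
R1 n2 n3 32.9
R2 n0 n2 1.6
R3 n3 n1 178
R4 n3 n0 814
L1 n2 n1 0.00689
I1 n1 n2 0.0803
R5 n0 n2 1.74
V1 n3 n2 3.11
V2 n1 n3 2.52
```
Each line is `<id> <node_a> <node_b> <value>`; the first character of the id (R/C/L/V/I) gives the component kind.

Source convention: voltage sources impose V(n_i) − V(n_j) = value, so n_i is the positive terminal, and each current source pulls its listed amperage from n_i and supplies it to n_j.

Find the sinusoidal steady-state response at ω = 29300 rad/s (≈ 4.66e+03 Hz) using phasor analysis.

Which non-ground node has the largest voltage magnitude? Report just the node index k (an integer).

MNA unknowns: 3 node voltages V₁..V_3 plus 2 source currents (V1, V2)
R1: Y=0.03040+0.000j on G[2,3]
R2: Y=0.6250+0.000j on G[0,2]
R3: Y=0.005618+0.000j on G[3,1]
R4: Y=0.001229+0.000j on G[3,0]
L1: Y=0.000-0.004954j on G[2,1]
I1: z[1]−=0.0803, z[2]+=0.0803
R5: Y=0.5747+0.000j on G[0,2]
V1: row V3−V2=3.11, i_V1 at 3,2
V2: row V1−V3=2.52, i_V2 at 1,3
solve → V1=5.627+0.000j, V2=-0.003181+0.000j, V3=3.107+0.000j
aux → i_V1=-0.1786+0.02789j, i_V2=-0.09446+0.02789j

1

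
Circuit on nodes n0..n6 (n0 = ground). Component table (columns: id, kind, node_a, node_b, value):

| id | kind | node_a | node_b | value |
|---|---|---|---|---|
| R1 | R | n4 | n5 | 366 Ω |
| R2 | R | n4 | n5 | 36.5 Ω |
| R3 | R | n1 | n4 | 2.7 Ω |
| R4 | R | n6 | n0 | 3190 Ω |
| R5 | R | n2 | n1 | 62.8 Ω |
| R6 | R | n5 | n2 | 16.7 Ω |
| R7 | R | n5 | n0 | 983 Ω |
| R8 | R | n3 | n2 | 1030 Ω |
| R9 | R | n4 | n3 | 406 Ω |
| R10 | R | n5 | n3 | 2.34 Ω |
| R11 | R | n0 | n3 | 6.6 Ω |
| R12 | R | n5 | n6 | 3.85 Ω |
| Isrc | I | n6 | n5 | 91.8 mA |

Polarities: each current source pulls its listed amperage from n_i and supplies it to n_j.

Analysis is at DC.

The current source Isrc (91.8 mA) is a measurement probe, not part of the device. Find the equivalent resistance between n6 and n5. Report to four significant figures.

Element admittances at DC:
  Y(R1) = 0.002732 S between n4,n5
  Y(R2) = 0.02740 S between n4,n5
  Y(R3) = 0.3704 S between n1,n4
  Y(R4) = 0.0003135 S between n6,n0
  Y(R5) = 0.01592 S between n2,n1
  Y(R6) = 0.05988 S between n5,n2
  Y(R7) = 0.001017 S between n5,n0
  Y(R8) = 0.0009709 S between n3,n2
  Y(R9) = 0.002463 S between n4,n3
  Y(R10) = 0.4274 S between n5,n3
  Y(R11) = 0.1515 S between n0,n3
  Y(R12) = 0.2597 S between n5,n6
  Isrc: injects 0.0918 A into n5 (from n6)
Assemble and solve the 6×6 MNA system:
  V(n1)=0.0009610  V(n2)=0.0009695  V(n3)=0.0007218  V(n4)=0.0009607  V(n5)=0.0009758  V(n6)=-0.3520

R_eq = 3.845 Ω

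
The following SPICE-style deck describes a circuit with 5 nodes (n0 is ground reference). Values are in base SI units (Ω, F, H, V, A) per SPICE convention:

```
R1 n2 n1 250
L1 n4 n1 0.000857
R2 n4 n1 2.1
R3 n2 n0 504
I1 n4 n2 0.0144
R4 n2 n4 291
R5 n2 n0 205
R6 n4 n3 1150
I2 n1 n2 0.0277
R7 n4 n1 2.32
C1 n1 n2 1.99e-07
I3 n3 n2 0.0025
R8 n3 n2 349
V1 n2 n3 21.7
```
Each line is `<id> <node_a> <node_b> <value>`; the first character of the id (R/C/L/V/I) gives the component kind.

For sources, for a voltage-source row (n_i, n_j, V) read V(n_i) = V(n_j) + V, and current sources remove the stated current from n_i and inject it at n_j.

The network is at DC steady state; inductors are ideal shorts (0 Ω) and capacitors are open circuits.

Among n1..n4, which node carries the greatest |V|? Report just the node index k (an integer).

3

Element admittances at DC:
  Y(R1) = 0.004000 S between n2,n1
  L1: short n4↔n1 (DC inductor)
  Y(R2) = 0.4762 S between n4,n1
  Y(R3) = 0.001984 S between n2,n0
  I1: injects 0.0144 A into n2 (from n4)
  Y(R4) = 0.003436 S between n2,n4
  Y(R5) = 0.004878 S between n2,n0
  Y(R6) = 0.0008696 S between n4,n3
  I2: injects 0.0277 A into n2 (from n1)
  Y(R7) = 0.4310 S between n4,n1
  Y(C1) = 0.000 S between n1,n2
  I3: injects 0.0025 A into n2 (from n3)
  Y(R8) = 0.002865 S between n3,n2
  V1: constraint V(n2)−V(n3) = 21.7
Assemble and solve the 6×6 MNA system:
  V(n1)=-7.340  V(n2)=0.000  V(n3)=-21.70  V(n4)=-7.340
  i(L1)=-0.001662  i(V1)=-0.07216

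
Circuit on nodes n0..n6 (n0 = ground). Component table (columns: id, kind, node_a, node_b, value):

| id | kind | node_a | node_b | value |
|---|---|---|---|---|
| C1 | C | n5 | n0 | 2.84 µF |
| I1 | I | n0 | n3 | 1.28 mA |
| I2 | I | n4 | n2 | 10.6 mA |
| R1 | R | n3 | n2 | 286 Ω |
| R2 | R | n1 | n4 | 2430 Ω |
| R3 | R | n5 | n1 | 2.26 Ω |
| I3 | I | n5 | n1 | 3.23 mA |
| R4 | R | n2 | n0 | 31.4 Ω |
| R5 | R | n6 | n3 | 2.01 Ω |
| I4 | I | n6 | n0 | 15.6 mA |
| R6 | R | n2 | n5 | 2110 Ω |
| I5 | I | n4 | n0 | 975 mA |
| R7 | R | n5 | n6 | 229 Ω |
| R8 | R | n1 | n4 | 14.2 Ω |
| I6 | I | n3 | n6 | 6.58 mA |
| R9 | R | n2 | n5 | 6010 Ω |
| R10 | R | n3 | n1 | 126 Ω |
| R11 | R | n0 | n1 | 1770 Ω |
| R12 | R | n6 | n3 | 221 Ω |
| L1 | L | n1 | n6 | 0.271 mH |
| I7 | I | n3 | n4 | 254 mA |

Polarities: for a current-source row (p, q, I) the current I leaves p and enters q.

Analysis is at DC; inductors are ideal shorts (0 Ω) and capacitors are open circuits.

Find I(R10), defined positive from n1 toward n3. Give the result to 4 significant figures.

-0.007350 A

Element admittances at DC:
  Y(C1) = 0.000 S between n5,n0
  I1: injects 0.00128 A into n3 (from n0)
  I2: injects 0.0106 A into n2 (from n4)
  Y(R1) = 0.003497 S between n3,n2
  Y(R2) = 0.0004115 S between n1,n4
  Y(R3) = 0.4425 S between n5,n1
  I3: injects 0.00323 A into n1 (from n5)
  Y(R4) = 0.03185 S between n2,n0
  Y(R5) = 0.4975 S between n6,n3
  I4: injects 0.0156 A into n0 (from n6)
  Y(R6) = 0.0004739 S between n2,n5
  I5: injects 0.975 A into n0 (from n4)
  Y(R7) = 0.004367 S between n5,n6
  Y(R8) = 0.07042 S between n1,n4
  I6: injects 0.00658 A into n6 (from n3)
  Y(R9) = 0.0001664 S between n2,n5
  Y(R10) = 0.007937 S between n3,n1
  Y(R11) = 0.0005650 S between n0,n1
  Y(R12) = 0.004525 S between n6,n3
  L1: short n1↔n6 (DC inductor)
  I7: injects 0.254 A into n4 (from n3)
Assemble and solve the 7×7 MNA system:
  V(n1)=-237.0  V(n2)=-26.86  V(n3)=-236.1  V(n4)=-247.4  V(n5)=-236.7  V(n6)=-237.0
  i(L1)=-0.4572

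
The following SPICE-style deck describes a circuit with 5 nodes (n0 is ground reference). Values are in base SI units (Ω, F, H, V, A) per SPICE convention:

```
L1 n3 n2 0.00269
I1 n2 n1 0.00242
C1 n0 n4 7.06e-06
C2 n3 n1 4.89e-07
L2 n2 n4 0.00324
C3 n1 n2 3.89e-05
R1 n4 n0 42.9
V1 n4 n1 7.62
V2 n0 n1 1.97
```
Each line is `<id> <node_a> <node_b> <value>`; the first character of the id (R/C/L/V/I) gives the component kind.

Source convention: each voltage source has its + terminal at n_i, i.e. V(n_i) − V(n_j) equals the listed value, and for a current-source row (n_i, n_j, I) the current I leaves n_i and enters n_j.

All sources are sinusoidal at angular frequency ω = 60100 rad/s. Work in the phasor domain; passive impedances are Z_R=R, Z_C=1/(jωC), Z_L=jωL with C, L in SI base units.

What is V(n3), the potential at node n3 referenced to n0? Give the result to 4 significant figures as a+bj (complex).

-1.966-0.0002775j V

MNA unknowns: 4 node voltages V₁..V_4 plus 2 source currents (V1, V2)
L1: Y=0.000-0.006185j on G[3,2]
I1: z[2]−=0.00242, z[1]+=0.00242
C1: Y=0.000+0.4243j on G[0,4]
C2: Y=0.000+0.02939j on G[3,1]
L2: Y=0.000-0.005135j on G[2,4]
C3: Y=0.000+2.338j on G[1,2]
R1: Y=0.02331+0.000j on G[4,0]
V1: row V4−V1=7.62, i_V1 at 4,1
V2: row V0−V1=1.97, i_V2 at 0,1
solve → V1=-1.970+0.000j, V2=-1.987+0.001041j, V3=-1.966-0.0002775j, V4=5.650+0.000j
aux → i_V1=-0.1317-2.358j, i_V2=0.1317+2.397j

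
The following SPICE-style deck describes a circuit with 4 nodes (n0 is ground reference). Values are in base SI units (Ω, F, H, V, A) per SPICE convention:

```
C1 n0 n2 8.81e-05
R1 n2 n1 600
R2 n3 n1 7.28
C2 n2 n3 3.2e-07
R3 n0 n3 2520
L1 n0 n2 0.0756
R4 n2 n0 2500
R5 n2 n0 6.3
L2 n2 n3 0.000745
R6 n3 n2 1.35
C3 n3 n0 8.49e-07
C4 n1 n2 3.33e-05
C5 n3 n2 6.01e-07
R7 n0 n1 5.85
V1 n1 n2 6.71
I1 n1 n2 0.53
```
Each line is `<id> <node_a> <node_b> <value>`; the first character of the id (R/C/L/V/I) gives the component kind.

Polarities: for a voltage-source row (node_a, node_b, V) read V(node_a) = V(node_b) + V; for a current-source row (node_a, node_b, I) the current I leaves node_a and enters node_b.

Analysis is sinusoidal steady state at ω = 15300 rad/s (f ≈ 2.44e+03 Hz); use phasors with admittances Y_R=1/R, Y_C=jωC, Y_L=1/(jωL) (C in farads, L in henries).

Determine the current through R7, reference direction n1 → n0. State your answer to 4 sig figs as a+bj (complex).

MNA unknowns: 3 node voltages V₁..V_3 plus 1 source current (V1)
C1: Y=0.000+1.348j on G[0,2]
R1: Y=0.001667+0.000j on G[2,1]
R2: Y=0.1374+0.000j on G[3,1]
C2: Y=0.000+0.004896j on G[2,3]
R3: Y=0.0003968+0.000j on G[0,3]
L1: Y=0.000-0.0008645j on G[0,2]
R4: Y=0.0004000+0.000j on G[2,0]
R5: Y=0.1587+0.000j on G[2,0]
L2: Y=0.000-0.08773j on G[2,3]
R6: Y=0.7407+0.000j on G[3,2]
C3: Y=0.000+0.01299j on G[3,0]
C4: Y=0.000+0.5095j on G[1,2]
C5: Y=0.000+0.009195j on G[3,2]
R7: Y=0.1709+0.000j on G[0,1]
V1: row V1−V2=6.71, i_V1 at 1,2
I1: z[1]−=0.53, z[2]+=0.53
solve → V1=6.507+0.7936j, V2=-0.2029+0.7936j, V3=0.8528+0.8692j
aux → i_V1=-2.430-3.544j

1.112+0.1357j A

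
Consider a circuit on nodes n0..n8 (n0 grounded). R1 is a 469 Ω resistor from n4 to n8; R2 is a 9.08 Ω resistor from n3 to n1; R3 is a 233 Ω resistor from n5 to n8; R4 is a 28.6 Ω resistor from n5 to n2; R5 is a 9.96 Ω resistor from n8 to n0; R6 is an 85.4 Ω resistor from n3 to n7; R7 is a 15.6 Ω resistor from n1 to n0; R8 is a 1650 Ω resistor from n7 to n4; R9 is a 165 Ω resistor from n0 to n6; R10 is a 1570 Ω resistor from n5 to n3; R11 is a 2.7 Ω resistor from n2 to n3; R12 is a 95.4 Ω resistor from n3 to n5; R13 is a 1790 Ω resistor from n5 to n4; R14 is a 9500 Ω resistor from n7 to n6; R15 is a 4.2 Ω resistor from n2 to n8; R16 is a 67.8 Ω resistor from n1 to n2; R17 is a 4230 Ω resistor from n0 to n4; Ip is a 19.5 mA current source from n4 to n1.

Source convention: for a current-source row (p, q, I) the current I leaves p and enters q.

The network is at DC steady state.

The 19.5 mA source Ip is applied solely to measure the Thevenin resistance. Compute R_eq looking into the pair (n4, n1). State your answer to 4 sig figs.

MNA unknowns: 8 node voltages V₁..V_8
R1: Y=0.002132 on G[4,8]
R2: Y=0.1101 on G[3,1]
R3: Y=0.004292 on G[5,8]
R4: Y=0.03497 on G[5,2]
R5: Y=0.1004 on G[8,0]
R6: Y=0.01171 on G[3,7]
R7: Y=0.06410 on G[1,0]
R8: Y=0.0006061 on G[7,4]
R9: Y=0.006061 on G[0,6]
R10: Y=0.0006369 on G[5,3]
R11: Y=0.3704 on G[2,3]
R12: Y=0.01048 on G[3,5]
R13: Y=0.0005587 on G[5,4]
R14: Y=0.0001053 on G[7,6]
R15: Y=0.2381 on G[2,8]
R16: Y=0.01475 on G[1,2]
R17: Y=0.0002364 on G[0,4]
Ip: z[4]−=0.0195, z[1]+=0.0195
solve → V1=0.1003, V2=-0.02151, V3=-0.002093, V4=-5.609, V5=-0.08101, V6=-0.004707, V7=-0.2757, V8=-0.05054

R_eq = 292.8 Ω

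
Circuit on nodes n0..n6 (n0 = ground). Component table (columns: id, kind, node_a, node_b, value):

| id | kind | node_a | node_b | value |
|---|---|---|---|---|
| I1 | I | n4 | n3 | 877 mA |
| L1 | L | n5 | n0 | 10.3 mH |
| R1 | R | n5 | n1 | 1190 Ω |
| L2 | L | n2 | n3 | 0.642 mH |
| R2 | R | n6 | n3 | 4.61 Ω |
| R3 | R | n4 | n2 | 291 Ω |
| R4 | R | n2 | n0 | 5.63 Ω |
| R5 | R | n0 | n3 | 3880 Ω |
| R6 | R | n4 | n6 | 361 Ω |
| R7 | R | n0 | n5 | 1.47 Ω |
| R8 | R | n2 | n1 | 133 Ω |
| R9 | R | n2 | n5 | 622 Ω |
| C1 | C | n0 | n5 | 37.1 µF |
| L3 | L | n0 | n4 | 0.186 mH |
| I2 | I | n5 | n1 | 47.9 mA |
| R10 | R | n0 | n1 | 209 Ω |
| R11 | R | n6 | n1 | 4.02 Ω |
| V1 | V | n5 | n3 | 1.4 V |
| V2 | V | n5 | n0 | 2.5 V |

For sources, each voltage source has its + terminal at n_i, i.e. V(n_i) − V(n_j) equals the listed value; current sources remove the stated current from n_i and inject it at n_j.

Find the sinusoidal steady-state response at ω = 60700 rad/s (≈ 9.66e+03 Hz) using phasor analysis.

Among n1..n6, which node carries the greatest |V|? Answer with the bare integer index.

Apply KCL at each of the 6 non-ground nodes and solve the resulting linear system.
Node n1: branches {R1, R8, I2, R10, R11} → V_1 = 1.360-0.1295j
Node n2: branches {L2, R3, R4, R8, R9} → V_2 = 0.1055-0.3166j
Node n3: branches {I1, L2, R2, R5, V1} → V_3 = 1.100+0.000j
Node n4: branches {I1, R3, R6, L3} → V_4 = -0.6713-9.812j
Node n5: branches {L1, R1, R7, R9, C1, I2, V1, V2} → V_5 = 2.500+0.000j
Node n6: branches {R2, R6, R11} → V_6 = 1.228-0.1268j
Source currents: i(V1)=-0.8963+0.001986j, i(V2)=-0.8571-5.629j

4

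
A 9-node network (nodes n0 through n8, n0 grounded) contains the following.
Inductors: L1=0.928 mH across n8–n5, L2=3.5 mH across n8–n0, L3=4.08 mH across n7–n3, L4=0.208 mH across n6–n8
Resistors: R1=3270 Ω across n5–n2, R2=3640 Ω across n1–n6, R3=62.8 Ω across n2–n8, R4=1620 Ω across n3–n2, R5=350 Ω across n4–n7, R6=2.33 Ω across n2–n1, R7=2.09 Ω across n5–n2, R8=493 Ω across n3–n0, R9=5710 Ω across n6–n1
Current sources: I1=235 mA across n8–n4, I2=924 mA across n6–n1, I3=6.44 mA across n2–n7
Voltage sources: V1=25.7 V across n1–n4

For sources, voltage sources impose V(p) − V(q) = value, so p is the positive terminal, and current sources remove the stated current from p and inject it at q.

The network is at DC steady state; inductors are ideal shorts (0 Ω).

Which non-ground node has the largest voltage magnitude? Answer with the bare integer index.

Element admittances at DC:
  L1: short n8↔n5 (DC inductor)
  Y(R1) = 0.0003058 S between n5,n2
  Y(R2) = 0.0002747 S between n1,n6
  I1: injects 0.235 A into n4 (from n8)
  L2: short n8↔n0 (DC inductor)
  Y(R3) = 0.01592 S between n2,n8
  Y(R4) = 0.0006173 S between n3,n2
  L3: short n7↔n3 (DC inductor)
  I2: injects 0.924 A into n1 (from n6)
  Y(R5) = 0.002857 S between n4,n7
  Y(R6) = 0.4292 S between n2,n1
  I3: injects 0.00644 A into n7 (from n2)
  Y(R7) = 0.4785 S between n5,n2
  L4: short n6↔n8 (DC inductor)
  Y(R8) = 0.002028 S between n3,n0
  Y(R9) = 0.0001751 S between n6,n1
  V1: constraint V(n1)−V(n4) = 25.7
Assemble and solve the 13×13 MNA system:
  V(n1)=5.146  V(n2)=2.376  V(n3)=-9.235  V(n4)=-20.55  V(n5)=0.000  V(n6)=0.000  V(n7)=-9.235  V(n8)=0.000
  i(L1)=-1.138  i(L2)=0.01873  i(L3)=-0.02590  i(L4)=-0.9217  i(V1)=-0.2673

4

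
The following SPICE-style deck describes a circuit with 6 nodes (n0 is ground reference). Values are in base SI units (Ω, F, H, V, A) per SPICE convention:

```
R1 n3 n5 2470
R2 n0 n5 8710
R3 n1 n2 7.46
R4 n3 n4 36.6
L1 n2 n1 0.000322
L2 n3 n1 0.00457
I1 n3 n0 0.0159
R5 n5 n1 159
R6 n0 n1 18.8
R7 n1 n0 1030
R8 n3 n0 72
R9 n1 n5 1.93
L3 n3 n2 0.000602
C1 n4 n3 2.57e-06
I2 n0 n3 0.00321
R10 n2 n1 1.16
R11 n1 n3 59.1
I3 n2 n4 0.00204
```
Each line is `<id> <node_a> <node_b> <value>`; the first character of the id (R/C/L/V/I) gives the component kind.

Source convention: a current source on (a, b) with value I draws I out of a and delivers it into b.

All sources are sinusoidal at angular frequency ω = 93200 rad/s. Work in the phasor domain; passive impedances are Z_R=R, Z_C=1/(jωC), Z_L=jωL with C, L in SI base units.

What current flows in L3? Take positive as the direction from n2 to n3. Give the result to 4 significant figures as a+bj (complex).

Apply KCL at each of the 5 non-ground nodes and solve the resulting linear system.
Node n1: branches {R3, L1, L2, R5, R6, R7, R9, R10, R11} → V_1 = -0.1477+0.02676j
Node n2: branches {R3, L1, L3, R10, I3} → V_2 = -0.1522+0.02990j
Node n3: branches {R1, R4, L2, I1, R8, L3, C1, I2, R11} → V_3 = -0.3365-0.1046j
Node n4: branches {R4, C1, I3} → V_4 = -0.3356-0.1130j
Node n5: branches {R1, R2, R5, R9} → V_5 = -0.1478+0.02665j

0.002397-0.003284j A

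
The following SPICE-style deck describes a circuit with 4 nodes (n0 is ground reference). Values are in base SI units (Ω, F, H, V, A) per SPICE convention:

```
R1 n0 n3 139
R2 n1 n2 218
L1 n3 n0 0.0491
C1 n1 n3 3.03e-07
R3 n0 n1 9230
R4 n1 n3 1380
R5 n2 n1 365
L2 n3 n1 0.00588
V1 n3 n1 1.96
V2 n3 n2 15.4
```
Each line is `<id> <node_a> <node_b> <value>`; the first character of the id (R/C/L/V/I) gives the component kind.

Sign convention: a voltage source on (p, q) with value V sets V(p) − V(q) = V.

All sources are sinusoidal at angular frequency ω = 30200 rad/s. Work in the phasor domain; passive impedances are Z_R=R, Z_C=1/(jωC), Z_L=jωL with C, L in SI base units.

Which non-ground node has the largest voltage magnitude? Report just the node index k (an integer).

MNA unknowns: 3 node voltages V₁..V_3 plus 2 source currents (V1, V2)
R1: Y=0.007194+0.000j on G[0,3]
R2: Y=0.004587+0.000j on G[1,2]
L1: Y=0.000-0.0006744j on G[3,0]
C1: Y=0.000+0.009151j on G[1,3]
R3: Y=0.0001083+0.000j on G[0,1]
R4: Y=0.0007246+0.000j on G[1,3]
R5: Y=0.002740+0.000j on G[2,1]
L2: Y=0.000-0.005631j on G[3,1]
V1: row V3−V1=1.96, i_V1 at 3,1
V2: row V3−V2=15.4, i_V2 at 3,2
solve → V1=-1.931+0.002663j, V2=-15.37+0.002663j, V3=0.02883+0.002663j
aux → i_V1=0.09684-0.006897j, i_V2=-0.09847+0.000j

2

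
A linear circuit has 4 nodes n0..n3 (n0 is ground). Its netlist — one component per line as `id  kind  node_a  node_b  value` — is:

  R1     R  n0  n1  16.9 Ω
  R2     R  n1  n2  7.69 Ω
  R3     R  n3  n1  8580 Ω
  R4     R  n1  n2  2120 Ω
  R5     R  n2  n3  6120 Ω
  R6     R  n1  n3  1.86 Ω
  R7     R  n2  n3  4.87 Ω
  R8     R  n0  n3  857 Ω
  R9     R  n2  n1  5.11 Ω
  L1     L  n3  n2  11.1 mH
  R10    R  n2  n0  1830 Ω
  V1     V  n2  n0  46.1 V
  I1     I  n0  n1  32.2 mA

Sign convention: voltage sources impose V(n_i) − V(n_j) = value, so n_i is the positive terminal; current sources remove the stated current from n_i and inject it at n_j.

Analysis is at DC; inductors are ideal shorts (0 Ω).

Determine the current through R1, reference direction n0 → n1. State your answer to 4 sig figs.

-2.555 A

Element admittances at DC:
  Y(R1) = 0.05917 S between n0,n1
  Y(R2) = 0.1300 S between n1,n2
  Y(R3) = 0.0001166 S between n3,n1
  Y(R4) = 0.0004717 S between n1,n2
  Y(R5) = 0.0001634 S between n2,n3
  Y(R6) = 0.5376 S between n1,n3
  Y(R7) = 0.2053 S between n2,n3
  Y(R8) = 0.001167 S between n0,n3
  Y(R9) = 0.1957 S between n2,n1
  L1: short n3↔n2 (DC inductor)
  Y(R10) = 0.0005464 S between n2,n0
  V1: constraint V(n2)−V(n0) = 46.1
  I1: injects 0.0322 A into n1 (from n0)
Assemble and solve the 5×5 MNA system:
  V(n1)=43.18  V(n2)=46.10  V(n3)=46.10
  i(L1)=-1.624  i(V1)=-2.602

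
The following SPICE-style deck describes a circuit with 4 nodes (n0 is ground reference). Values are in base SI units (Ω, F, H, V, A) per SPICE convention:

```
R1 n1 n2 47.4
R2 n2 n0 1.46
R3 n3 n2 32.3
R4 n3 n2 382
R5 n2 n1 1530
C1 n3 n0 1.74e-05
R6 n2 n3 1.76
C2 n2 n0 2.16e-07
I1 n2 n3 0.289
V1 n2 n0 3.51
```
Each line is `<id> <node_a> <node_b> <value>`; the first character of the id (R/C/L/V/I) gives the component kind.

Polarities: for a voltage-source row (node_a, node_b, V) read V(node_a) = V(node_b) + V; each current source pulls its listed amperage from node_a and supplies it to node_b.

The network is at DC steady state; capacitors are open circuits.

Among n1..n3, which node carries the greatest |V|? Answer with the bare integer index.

3

Element admittances at DC:
  Y(R1) = 0.02110 S between n1,n2
  Y(R2) = 0.6849 S between n2,n0
  Y(R3) = 0.03096 S between n3,n2
  Y(R4) = 0.002618 S between n3,n2
  Y(R5) = 0.0006536 S between n2,n1
  Y(C1) = 0.000 S between n3,n0
  Y(R6) = 0.5682 S between n2,n3
  Y(C2) = 0.000 S between n2,n0
  I1: injects 0.289 A into n3 (from n2)
  V1: constraint V(n2)−V(n0) = 3.51
Assemble and solve the 4×4 MNA system:
  V(n1)=3.510  V(n2)=3.510  V(n3)=3.990
  i(V1)=-2.404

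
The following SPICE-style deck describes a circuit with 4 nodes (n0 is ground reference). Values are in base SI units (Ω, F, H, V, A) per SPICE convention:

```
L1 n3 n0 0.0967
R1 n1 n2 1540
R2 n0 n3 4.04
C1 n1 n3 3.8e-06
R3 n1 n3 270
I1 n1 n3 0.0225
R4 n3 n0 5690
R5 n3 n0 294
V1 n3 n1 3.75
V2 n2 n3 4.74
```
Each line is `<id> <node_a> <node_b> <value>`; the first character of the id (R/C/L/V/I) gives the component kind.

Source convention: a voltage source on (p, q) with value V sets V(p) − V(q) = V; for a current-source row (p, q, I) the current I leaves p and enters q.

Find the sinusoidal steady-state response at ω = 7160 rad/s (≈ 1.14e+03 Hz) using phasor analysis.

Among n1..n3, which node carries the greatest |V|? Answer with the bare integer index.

2

Apply KCL at each of the 3 non-ground nodes and solve the resulting linear system.
Node n1: branches {R1, C1, R3, I1, V1} → V_1 = -3.750+0.000j
Node n2: branches {R1, V2} → V_2 = 4.740+0.000j
Node n3: branches {L1, R2, C1, R3, I1, R4, R5, V1, V2} → V_3 = 0.000+0.000j
Source currents: i(V1)=0.003098-0.1020j, i(V2)=-0.005513+0.000j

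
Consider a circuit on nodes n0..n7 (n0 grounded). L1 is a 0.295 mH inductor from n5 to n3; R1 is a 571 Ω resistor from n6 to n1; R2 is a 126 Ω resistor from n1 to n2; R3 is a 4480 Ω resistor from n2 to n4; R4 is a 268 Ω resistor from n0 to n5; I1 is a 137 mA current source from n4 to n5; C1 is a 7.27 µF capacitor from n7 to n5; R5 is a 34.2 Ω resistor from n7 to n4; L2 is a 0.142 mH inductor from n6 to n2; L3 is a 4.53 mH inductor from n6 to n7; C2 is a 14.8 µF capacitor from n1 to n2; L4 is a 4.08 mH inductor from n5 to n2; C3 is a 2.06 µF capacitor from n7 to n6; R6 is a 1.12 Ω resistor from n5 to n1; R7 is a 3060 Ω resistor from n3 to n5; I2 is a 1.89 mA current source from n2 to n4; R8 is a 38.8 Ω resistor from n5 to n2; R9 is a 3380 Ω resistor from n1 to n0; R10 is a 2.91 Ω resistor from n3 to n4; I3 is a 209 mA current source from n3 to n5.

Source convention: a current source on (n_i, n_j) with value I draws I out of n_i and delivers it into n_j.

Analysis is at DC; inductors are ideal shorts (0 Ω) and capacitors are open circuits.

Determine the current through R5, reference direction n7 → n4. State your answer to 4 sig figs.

MNA unknowns: 7 node voltages V₁..V_7 plus 4 source currents (L1, L2, L3, L4)
L1: row V5−V3=0, i_L1 at 5,3
R1: Y=0.001751 on G[6,1]
R2: Y=0.007937 on G[1,2]
R3: Y=0.0002232 on G[2,4]
R4: Y=0.003731 on G[0,5]
I1: z[4]−=0.137, z[5]+=0.137
C1: Y=0.000 on G[7,5]
R5: Y=0.02924 on G[7,4]
L2: row V6−V2=0, i_L2 at 6,2
L3: row V6−V7=0, i_L3 at 6,7
C2: Y=0.000 on G[1,2]
L4: row V5−V2=0, i_L4 at 5,2
C3: Y=0.000 on G[7,6]
R6: Y=0.8929 on G[5,1]
R7: Y=0.0003268 on G[3,5]
I2: z[2]−=0.00189, z[4]+=0.00189
R8: Y=0.02577 on G[5,2]
R9: Y=0.0002959 on G[1,0]
R10: Y=0.3436 on G[3,4]
I3: z[3]−=0.209, z[5]+=0.209
solve → V1=0.000, V2=0.000, V3=0.000, V4=-0.3621, V5=0.000, V6=0.000, V7=0.000
aux → i_L1=0.3334, i_L2=-0.01059, i_L3=0.01059, i_L4=0.01256

0.01059 A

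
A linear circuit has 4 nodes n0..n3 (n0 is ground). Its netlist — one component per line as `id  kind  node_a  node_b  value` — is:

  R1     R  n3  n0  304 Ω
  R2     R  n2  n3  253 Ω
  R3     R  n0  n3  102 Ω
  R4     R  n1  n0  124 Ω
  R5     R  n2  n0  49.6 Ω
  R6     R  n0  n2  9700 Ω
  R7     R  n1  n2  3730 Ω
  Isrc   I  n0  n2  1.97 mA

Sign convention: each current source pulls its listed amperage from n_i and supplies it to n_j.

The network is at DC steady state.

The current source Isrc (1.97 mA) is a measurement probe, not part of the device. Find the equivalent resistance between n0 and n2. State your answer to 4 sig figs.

R_eq = 42.44 Ω

Apply KCL at each of the 3 non-ground nodes and solve the resulting linear system.
Node n1: branches {R4, R7} → V_1 = 0.002690
Node n2: branches {R2, R5, R6, R7, Isrc} → V_2 = 0.08362
Node n3: branches {R1, R2, R3} → V_3 = 0.01939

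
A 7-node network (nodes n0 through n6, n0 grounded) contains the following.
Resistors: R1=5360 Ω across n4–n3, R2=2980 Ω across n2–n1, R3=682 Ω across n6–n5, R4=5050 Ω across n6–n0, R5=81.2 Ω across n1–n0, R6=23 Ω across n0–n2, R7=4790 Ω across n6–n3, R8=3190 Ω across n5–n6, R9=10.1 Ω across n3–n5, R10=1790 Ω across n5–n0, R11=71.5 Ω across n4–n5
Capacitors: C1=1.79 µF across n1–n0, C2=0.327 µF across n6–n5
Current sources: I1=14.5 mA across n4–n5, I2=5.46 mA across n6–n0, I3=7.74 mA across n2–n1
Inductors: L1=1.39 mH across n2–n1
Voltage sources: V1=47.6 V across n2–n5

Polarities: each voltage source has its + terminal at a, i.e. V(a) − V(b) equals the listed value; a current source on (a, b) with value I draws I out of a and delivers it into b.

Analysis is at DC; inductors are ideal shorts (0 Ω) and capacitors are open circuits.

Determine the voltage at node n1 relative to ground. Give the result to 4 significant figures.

0.5342 V

Apply KCL at each of the 6 non-ground nodes and solve the resulting linear system.
Node n1: branches {R2, C1, R5, I3, L1} → V_1 = 0.5342
Node n2: branches {R2, R6, I3, L1, V1} → V_2 = 0.5342
Node n3: branches {R1, R7, R9} → V_3 = -47.06
Node n4: branches {R1, I1, R11} → V_4 = -48.09
Node n5: branches {R3, R8, R9, I1, C2, R10, R11, V1} → V_5 = -47.07
Node n6: branches {R3, R4, R7, R8, I2, C2} → V_6 = -45.30
Source currents: i(L1)=-0.001161, i(V1)=-0.02980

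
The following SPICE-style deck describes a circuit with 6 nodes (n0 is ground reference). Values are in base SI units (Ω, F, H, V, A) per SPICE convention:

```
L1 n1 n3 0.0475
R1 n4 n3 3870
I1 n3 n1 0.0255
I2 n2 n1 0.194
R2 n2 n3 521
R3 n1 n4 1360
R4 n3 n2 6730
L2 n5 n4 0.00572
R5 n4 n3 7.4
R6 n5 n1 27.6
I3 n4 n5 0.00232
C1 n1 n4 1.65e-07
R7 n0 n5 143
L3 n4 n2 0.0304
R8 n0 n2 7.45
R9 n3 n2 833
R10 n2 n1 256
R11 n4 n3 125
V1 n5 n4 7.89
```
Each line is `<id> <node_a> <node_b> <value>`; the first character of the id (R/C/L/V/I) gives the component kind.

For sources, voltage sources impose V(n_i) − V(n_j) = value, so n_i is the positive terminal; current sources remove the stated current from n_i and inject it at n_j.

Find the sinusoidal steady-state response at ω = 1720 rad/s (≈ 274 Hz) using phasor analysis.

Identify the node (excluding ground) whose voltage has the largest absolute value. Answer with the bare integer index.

1

MNA unknowns: 5 node voltages V₁..V_5 plus 1 source current (V1)
L1: Y=0.000-0.01224j on G[1,3]
R1: Y=0.0002584+0.000j on G[4,3]
I1: z[3]−=0.0255, z[1]+=0.0255
I2: z[2]−=0.194, z[1]+=0.194
R2: Y=0.001919+0.000j on G[2,3]
R3: Y=0.0007353+0.000j on G[1,4]
R4: Y=0.0001486+0.000j on G[3,2]
L2: Y=0.000-0.1016j on G[5,4]
R5: Y=0.1351+0.000j on G[4,3]
R6: Y=0.03623+0.000j on G[5,1]
I3: z[4]−=0.00232, z[5]+=0.00232
C1: Y=0.000+0.0002838j on G[1,4]
R7: Y=0.006993+0.000j on G[0,5]
L3: Y=0.000-0.01912j on G[4,2]
R8: Y=0.1342+0.000j on G[0,2]
R9: Y=0.001200+0.000j on G[3,2]
R10: Y=0.003906+0.000j on G[2,1]
R11: Y=0.008000+0.000j on G[4,3]
V1: row V5−V4=7.89, i_V1 at 5,4
solve → V1=13.16+5.902j, V2=-0.5254-0.1575j, V3=2.282+2.044j, V4=2.194+3.023j, V5=10.08+3.023j
aux → i_V1=0.04337+0.8851j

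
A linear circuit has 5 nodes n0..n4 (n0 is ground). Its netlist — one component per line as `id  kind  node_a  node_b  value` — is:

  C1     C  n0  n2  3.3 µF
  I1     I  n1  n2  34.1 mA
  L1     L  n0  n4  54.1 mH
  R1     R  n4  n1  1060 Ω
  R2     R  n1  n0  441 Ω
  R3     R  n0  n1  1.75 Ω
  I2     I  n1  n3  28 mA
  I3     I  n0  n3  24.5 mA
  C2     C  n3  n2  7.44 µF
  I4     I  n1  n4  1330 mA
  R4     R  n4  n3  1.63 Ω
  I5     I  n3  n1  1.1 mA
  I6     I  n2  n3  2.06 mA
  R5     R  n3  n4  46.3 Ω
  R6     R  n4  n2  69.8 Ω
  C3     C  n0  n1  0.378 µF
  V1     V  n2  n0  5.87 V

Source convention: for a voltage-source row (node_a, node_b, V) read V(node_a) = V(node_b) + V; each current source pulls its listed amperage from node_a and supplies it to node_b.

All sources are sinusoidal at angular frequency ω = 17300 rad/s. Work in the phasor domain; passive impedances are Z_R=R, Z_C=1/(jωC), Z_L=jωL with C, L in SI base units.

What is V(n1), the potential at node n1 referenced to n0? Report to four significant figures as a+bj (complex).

Element admittances at ω=17300 rad/s:
  Y(C1) = 0.000+0.05709j S between n0,n2
  I1: injects 0.0341 A into n2 (from n1)
  Y(L1) = 0.000-0.001068j S between n0,n4
  Y(R1) = 0.0009434+0.000j S between n4,n1
  Y(R2) = 0.002268+0.000j S between n1,n0
  Y(R3) = 0.5714+0.000j S between n0,n1
  I2: injects 0.028 A into n3 (from n1)
  I3: injects 0.0245 A into n3 (from n0)
  Y(C2) = 0.000+0.1287j S between n3,n2
  I4: injects 1.33 A into n4 (from n1)
  Y(R4) = 0.6135+0.000j S between n4,n3
  I5: injects 0.0011 A into n1 (from n3)
  I6: injects 0.00206 A into n3 (from n2)
  Y(R5) = 0.02160+0.000j S between n3,n4
  Y(R6) = 0.01433+0.000j S between n4,n2
  Y(C3) = 0.000+0.006539j S between n0,n1
  V1: constraint V(n2)−V(n0) = 5.87
Assemble and solve the 5×5 MNA system:
  V(n1)=-2.405+0.01076j  V(n2)=5.870+0.000j  V(n3)=7.147-10.38j  V(n4)=9.167-10.12j
  i(V1)=1.415-0.3158j

-2.405+0.01076j V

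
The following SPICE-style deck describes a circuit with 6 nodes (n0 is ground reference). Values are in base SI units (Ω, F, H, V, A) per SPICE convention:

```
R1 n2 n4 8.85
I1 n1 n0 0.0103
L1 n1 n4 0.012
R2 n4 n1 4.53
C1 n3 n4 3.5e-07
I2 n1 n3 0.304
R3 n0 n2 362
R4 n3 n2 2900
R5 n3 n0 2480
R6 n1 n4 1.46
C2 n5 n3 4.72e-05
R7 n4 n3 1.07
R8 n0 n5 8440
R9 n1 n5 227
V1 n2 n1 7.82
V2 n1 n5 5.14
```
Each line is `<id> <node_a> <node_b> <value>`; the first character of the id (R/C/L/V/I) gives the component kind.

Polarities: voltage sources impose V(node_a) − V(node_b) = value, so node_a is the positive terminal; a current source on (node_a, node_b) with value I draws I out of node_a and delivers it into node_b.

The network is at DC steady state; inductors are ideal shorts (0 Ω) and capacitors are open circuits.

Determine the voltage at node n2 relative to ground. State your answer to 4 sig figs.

Apply KCL at each of the 5 non-ground nodes and solve the resulting linear system.
Node n1: branches {I1, L1, R2, I2, R6, R9, V1, V2} → V_1 = -9.569
Node n2: branches {R1, R3, R4, V1} → V_2 = -1.749
Node n3: branches {C1, I2, R4, R5, C2, R7} → V_3 = -9.237
Node n4: branches {R1, L1, R2, C1, R6, R7} → V_4 = -9.569
Node n5: branches {C2, R8, R9, V2} → V_5 = -14.71
Source currents: i(L1)=-1.194, i(V1)=-0.8814, i(V2)=-0.02439

-1.749 V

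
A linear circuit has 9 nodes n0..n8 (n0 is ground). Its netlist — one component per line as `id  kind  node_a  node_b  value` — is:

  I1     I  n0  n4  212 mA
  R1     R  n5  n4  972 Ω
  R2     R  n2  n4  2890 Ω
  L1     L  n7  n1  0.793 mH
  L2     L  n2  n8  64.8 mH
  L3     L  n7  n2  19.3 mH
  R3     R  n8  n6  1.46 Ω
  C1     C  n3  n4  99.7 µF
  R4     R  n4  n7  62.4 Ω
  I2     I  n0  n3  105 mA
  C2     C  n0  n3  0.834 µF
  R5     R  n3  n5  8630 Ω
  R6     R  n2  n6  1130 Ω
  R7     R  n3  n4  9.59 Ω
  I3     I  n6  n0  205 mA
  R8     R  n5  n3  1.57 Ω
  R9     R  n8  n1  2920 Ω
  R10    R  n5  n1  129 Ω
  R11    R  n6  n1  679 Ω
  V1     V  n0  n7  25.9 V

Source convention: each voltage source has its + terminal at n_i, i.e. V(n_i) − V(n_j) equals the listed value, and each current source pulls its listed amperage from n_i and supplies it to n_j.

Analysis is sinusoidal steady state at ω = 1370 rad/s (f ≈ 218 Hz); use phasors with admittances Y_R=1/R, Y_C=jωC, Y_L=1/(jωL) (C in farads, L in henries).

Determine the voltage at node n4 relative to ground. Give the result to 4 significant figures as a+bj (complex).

-12.71+0.5547j V

MNA unknowns: 8 node voltages V₁..V_8 plus 1 source current (V1)
I1: z[0]−=0.212, z[4]+=0.212
R1: Y=0.001029+0.000j on G[5,4]
R2: Y=0.0003460+0.000j on G[2,4]
L1: Y=0.000-0.9205j on G[7,1]
L2: Y=0.000-0.01126j on G[2,8]
L3: Y=0.000-0.03782j on G[7,2]
R3: Y=0.6849+0.000j on G[8,6]
C1: Y=0.000+0.1366j on G[3,4]
R4: Y=0.01603+0.000j on G[4,7]
I2: z[0]−=0.105, z[3]+=0.105
C2: Y=0.000+0.001143j on G[0,3]
R5: Y=0.0001159+0.000j on G[3,5]
R6: Y=0.0008850+0.000j on G[2,6]
R7: Y=0.1043+0.000j on G[3,4]
I3: z[6]−=0.205, z[0]+=0.205
R8: Y=0.6369+0.000j on G[5,3]
R9: Y=0.0003425+0.000j on G[8,1]
R10: Y=0.007752+0.000j on G[5,1]
R11: Y=0.001473+0.000j on G[6,1]
V1: row V0−V7=25.9, i_V1 at 0,7
solve → V1=-25.86+0.09779j, V2=-27.00-4.992j, V3=-12.64+0.5721j, V4=-12.71+0.5547j, V5=-12.80+0.5664j, V6=-32.11-21.72j, V7=-25.90+0.000j, V8=-31.83-21.79j
aux → i_V1=-0.1127-0.01444j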